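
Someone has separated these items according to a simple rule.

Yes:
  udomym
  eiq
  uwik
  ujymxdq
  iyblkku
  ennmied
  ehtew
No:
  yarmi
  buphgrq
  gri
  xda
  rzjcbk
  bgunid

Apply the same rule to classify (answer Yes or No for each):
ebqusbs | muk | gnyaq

Yes, No, No

Rule: starts with a vowel. This holds for each 'Yes' example and fails for each 'No' one.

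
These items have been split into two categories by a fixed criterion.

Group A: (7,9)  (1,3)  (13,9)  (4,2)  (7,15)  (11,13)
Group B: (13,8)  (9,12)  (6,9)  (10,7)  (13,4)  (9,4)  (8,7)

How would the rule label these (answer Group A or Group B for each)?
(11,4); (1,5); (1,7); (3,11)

Group B, Group A, Group A, Group A

The rule appears to be: sum is even.
Group B: (11,4), since 11+4 = 15. Group A: (1,5), since 1+5 = 6. Group A: (1,7), since 1+7 = 8. Group A: (3,11), since 3+11 = 14.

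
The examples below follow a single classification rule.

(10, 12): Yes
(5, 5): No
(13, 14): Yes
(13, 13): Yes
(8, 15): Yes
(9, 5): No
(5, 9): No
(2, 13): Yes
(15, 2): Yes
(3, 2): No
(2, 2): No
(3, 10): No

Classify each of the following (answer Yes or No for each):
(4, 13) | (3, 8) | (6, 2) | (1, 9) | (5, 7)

A rule that fits every label: sum ≥ 15 — true of each 'Yes' example, false of each 'No' one.
(4, 13): 4+13 = 17 — matches, so Yes. (3, 8): 3+8 = 11 — lacks this property, so No. (6, 2): 6+2 = 8 — lacks this property, so No. (1, 9): 1+9 = 10 — lacks this property, so No. (5, 7): 5+7 = 12 — lacks this property, so No.

Yes, No, No, No, No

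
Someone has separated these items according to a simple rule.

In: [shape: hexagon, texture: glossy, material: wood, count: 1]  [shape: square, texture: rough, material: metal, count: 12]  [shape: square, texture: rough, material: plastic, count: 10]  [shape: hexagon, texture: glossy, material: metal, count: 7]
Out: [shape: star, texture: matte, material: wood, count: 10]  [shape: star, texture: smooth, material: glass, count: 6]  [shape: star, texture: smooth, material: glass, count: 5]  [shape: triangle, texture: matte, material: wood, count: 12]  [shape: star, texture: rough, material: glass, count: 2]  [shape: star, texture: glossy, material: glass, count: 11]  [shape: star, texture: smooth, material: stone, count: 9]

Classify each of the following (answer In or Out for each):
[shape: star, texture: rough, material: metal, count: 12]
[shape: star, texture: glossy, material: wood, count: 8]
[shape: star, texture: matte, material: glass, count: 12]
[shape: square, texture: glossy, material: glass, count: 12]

Out, Out, Out, In

The common property of the 'In' items is: shape is square OR shape is hexagon. No 'Out' item has it.
Out: [shape: star, texture: rough, material: metal, count: 12], since shape is star.
Out: [shape: star, texture: glossy, material: wood, count: 8], since shape is star.
Out: [shape: star, texture: matte, material: glass, count: 12], since shape is star.
In: [shape: square, texture: glossy, material: glass, count: 12], since shape is square.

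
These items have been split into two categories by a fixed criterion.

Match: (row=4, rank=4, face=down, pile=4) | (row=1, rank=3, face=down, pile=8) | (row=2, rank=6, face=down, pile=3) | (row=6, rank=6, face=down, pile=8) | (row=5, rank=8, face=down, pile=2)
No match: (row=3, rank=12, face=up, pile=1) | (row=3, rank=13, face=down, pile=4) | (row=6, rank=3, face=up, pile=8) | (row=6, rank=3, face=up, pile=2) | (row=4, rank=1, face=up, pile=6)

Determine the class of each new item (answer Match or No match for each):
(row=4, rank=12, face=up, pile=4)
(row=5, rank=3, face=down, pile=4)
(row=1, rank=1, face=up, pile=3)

No match, Match, No match

The rule appears to be: face is down AND rank ≤ 8.
(row=4, rank=12, face=up, pile=4) — face is up, rank = 12, hence No match.
(row=5, rank=3, face=down, pile=4) — face is down, rank = 3, hence Match.
(row=1, rank=1, face=up, pile=3) — face is up, rank = 1, hence No match.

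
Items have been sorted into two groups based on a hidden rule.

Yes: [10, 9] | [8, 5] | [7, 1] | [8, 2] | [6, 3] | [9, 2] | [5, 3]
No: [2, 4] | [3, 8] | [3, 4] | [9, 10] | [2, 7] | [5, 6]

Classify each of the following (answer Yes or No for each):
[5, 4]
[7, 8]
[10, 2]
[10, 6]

Yes, No, Yes, Yes

The pattern is that an item is 'Yes' exactly when: first > second.
[5, 4]: 5 > 4, checks out → Yes. [7, 8]: 7 < 8, fails the rule → No. [10, 2]: 10 > 2, checks out → Yes. [10, 6]: 10 > 6, checks out → Yes.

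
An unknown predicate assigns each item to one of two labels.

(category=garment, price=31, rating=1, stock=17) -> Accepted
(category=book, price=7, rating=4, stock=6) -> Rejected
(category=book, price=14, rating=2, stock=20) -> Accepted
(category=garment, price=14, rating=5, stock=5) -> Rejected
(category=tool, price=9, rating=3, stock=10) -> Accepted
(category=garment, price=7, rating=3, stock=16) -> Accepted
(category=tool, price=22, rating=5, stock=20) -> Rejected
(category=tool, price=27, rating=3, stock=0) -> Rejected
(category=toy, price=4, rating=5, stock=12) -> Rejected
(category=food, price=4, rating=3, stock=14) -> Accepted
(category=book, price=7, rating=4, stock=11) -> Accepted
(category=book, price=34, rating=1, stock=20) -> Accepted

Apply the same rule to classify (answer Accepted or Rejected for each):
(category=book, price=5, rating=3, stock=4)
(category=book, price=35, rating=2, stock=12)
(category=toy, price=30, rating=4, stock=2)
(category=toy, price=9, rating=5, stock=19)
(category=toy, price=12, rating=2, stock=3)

The pattern is that an item is 'Accepted' exactly when: stock ≥ 10 AND rating ≤ 4.

Rejected, Accepted, Rejected, Rejected, Rejected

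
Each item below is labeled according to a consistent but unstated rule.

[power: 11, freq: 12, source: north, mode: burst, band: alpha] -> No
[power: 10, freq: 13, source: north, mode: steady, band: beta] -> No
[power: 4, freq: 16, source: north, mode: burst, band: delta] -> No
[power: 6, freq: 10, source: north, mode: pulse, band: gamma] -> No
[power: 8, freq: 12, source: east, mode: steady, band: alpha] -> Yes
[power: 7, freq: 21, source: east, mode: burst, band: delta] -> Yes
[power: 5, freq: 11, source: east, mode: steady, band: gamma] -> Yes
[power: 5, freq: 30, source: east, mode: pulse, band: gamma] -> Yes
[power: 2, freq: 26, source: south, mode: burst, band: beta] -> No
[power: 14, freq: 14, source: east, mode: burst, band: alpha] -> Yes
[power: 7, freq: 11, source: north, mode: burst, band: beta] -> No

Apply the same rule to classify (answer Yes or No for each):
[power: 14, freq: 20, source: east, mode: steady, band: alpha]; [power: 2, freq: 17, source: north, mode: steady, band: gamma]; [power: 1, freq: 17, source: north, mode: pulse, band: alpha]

A rule that fits every label: source is east — true of each 'Yes' example, false of each 'No' one.
Yes: [power: 14, freq: 20, source: east, mode: steady, band: alpha], since source is east.
No: [power: 2, freq: 17, source: north, mode: steady, band: gamma], since source is north.
No: [power: 1, freq: 17, source: north, mode: pulse, band: alpha], since source is north.

Yes, No, No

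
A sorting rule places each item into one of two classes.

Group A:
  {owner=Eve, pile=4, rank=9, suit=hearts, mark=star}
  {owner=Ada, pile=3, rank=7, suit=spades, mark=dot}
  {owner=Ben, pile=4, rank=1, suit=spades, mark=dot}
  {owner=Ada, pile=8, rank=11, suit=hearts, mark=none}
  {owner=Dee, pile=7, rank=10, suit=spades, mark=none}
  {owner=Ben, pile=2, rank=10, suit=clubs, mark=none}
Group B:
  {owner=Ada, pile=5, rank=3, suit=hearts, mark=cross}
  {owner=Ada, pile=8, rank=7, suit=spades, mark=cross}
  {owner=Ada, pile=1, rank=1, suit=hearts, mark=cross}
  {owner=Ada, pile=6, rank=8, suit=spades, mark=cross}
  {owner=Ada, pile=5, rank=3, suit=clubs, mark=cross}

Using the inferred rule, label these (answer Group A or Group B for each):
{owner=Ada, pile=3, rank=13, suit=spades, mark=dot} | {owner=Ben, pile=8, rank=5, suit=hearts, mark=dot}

The simplest hypothesis consistent with all the labels is: mark is not cross.
{owner=Ada, pile=3, rank=13, suit=spades, mark=dot}: mark is dot — meets the rule, so Group A. {owner=Ben, pile=8, rank=5, suit=hearts, mark=dot}: mark is dot — meets the rule, so Group A.

Group A, Group A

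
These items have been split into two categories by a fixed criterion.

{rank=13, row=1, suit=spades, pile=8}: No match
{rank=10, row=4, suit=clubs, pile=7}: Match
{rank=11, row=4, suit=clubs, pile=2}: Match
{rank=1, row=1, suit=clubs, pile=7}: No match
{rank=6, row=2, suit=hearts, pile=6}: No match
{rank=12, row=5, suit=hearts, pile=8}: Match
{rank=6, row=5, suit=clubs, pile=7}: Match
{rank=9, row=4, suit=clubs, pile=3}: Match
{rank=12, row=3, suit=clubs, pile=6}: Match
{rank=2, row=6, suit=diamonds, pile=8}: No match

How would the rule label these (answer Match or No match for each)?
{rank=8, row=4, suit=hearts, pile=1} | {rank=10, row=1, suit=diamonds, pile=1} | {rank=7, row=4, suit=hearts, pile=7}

The pattern is that an item is 'Match' exactly when: row ≥ 3 AND row ≤ 5.

Match, No match, Match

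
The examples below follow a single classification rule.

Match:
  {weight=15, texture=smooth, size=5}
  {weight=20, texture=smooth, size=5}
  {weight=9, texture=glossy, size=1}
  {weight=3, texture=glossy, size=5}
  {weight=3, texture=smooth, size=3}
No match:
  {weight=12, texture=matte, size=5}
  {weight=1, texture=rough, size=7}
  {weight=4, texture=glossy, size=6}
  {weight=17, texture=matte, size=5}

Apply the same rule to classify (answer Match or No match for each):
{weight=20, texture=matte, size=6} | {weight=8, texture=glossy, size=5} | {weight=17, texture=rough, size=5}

No match, Match, Match

Rule: texture is not matte AND size ≤ 5. This holds for each 'Match' example and fails for each 'No match' one.
{weight=20, texture=matte, size=6}: No match (texture is matte, size = 6). {weight=8, texture=glossy, size=5}: Match (texture is glossy, size = 5). {weight=17, texture=rough, size=5}: Match (texture is rough, size = 5).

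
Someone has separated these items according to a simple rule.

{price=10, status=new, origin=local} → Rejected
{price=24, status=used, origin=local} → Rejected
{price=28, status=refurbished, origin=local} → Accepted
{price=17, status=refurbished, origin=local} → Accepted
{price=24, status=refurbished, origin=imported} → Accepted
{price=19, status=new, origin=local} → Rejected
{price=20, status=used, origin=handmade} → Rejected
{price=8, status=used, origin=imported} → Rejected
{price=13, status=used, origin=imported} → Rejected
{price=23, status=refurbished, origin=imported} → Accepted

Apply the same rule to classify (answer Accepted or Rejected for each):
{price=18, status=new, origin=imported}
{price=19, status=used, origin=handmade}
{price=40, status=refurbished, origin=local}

Rejected, Rejected, Accepted

A rule that fits every label: status is refurbished — true of each 'Accepted' example, false of each 'Rejected' one.
Rejected: {price=18, status=new, origin=imported}, since status is new.
Rejected: {price=19, status=used, origin=handmade}, since status is used.
Accepted: {price=40, status=refurbished, origin=local}, since status is refurbished.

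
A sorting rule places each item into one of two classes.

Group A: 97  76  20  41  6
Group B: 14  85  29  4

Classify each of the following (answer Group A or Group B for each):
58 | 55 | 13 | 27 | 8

Group B, Group A, Group A, Group A, Group B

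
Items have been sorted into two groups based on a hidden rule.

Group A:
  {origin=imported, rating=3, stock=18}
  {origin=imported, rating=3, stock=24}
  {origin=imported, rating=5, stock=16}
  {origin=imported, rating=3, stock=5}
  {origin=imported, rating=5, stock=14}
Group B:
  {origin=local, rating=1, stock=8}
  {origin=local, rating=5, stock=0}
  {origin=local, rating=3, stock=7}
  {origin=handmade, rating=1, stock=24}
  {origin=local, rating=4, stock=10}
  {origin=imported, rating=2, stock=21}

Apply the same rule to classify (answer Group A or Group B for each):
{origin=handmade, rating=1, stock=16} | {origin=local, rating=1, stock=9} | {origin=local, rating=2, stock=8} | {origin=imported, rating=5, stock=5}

Group B, Group B, Group B, Group A

Every 'Group A' example satisfies: origin is imported AND rating ≥ 3. None of the 'Group B' examples do.
{origin=handmade, rating=1, stock=16}: origin is handmade, rating = 1, doesn't qualify → Group B. {origin=local, rating=1, stock=9}: origin is local, rating = 1, doesn't qualify → Group B. {origin=local, rating=2, stock=8}: origin is local, rating = 2, doesn't qualify → Group B. {origin=imported, rating=5, stock=5}: origin is imported, rating = 5, fits → Group A.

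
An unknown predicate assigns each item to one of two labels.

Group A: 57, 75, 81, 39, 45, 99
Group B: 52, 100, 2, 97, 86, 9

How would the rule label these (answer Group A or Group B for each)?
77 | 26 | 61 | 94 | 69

Rule: multiple of 3 AND at least 39. This holds for each 'Group A' example and fails for each 'Group B' one.
77 → 77 = 3·25 + 2, 77 ≥ 39 → Group B. 26 → 26 = 3·8 + 2, 26 < 39 → Group B. 61 → 61 = 3·20 + 1, 61 ≥ 39 → Group B. 94 → 94 = 3·31 + 1, 94 ≥ 39 → Group B. 69 → 69 = 3·23, 69 ≥ 39 → Group A.

Group B, Group B, Group B, Group B, Group A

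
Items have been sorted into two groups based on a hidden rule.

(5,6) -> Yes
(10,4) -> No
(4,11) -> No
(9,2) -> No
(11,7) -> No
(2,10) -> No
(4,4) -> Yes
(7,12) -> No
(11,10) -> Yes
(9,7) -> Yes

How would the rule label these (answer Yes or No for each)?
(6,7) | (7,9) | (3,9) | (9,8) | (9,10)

The common property of the 'Yes' items is: |first − second| ≤ 2. No 'No' item has it.
(6,7) → |6−7| = 1 → Yes. (7,9) → |7−9| = 2 → Yes. (3,9) → |3−9| = 6 → No. (9,8) → |9−8| = 1 → Yes. (9,10) → |9−10| = 1 → Yes.

Yes, Yes, No, Yes, Yes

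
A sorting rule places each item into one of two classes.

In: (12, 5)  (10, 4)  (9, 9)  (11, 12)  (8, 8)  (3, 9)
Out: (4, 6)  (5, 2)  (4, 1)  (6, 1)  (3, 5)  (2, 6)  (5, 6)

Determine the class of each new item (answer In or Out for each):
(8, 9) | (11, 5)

In, In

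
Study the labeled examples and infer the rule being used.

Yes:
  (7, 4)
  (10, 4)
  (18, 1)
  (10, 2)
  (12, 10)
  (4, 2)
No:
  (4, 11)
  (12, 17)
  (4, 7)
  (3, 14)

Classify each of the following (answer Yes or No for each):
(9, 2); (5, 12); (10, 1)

One predicate separates the groups cleanly: first > second.

Yes, No, Yes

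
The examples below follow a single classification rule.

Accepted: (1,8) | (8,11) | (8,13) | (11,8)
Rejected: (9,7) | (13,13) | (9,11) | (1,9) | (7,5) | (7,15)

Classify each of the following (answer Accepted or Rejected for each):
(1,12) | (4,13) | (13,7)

The rule appears to be: sum is odd.

Accepted, Accepted, Rejected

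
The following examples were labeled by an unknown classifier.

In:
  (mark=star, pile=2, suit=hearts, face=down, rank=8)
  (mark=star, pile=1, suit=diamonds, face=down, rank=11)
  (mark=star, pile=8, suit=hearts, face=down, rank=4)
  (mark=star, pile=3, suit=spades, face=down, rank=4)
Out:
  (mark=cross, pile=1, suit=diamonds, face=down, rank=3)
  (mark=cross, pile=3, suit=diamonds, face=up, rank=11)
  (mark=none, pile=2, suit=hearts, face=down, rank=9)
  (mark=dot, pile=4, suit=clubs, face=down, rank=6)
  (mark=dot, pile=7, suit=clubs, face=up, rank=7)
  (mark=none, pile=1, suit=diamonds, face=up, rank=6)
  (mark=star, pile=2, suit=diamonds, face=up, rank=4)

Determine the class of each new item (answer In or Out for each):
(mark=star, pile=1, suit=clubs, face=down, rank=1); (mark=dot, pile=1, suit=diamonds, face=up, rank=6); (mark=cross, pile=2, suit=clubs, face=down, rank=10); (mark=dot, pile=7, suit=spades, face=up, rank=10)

A rule that fits every label: mark is star AND face is down — true of each 'In' example, false of each 'Out' one.
(mark=star, pile=1, suit=clubs, face=down, rank=1): In (mark is star, face is down). (mark=dot, pile=1, suit=diamonds, face=up, rank=6): Out (mark is dot, face is up). (mark=cross, pile=2, suit=clubs, face=down, rank=10): Out (mark is cross, face is down). (mark=dot, pile=7, suit=spades, face=up, rank=10): Out (mark is dot, face is up).

In, Out, Out, Out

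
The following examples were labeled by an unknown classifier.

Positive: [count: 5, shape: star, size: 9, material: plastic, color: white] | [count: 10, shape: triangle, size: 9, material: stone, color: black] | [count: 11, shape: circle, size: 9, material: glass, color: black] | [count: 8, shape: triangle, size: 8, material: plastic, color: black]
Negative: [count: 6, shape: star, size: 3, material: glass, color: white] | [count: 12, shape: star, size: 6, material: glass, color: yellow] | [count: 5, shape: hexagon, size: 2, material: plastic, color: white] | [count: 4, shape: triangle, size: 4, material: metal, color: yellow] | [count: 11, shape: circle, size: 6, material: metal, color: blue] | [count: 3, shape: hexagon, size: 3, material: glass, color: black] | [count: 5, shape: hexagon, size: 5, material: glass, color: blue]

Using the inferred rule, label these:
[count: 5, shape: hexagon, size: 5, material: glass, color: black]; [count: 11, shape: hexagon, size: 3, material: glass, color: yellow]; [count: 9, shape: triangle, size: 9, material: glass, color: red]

Negative, Negative, Positive

The common property of the 'Positive' items is: size ≥ 8. No 'Negative' item has it.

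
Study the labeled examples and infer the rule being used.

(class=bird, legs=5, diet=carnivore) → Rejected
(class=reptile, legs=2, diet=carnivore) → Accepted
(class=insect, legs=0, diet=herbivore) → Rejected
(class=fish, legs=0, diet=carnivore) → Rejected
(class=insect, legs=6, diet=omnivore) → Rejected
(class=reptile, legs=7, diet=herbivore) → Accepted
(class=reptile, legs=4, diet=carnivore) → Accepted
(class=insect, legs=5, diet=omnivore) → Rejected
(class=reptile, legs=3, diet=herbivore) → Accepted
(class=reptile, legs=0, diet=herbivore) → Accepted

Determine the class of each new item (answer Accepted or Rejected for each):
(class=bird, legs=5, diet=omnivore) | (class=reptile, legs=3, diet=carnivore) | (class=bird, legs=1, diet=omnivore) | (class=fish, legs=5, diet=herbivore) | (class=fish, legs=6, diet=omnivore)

Rejected, Accepted, Rejected, Rejected, Rejected

Every 'Accepted' example satisfies: class is reptile. None of the 'Rejected' examples do.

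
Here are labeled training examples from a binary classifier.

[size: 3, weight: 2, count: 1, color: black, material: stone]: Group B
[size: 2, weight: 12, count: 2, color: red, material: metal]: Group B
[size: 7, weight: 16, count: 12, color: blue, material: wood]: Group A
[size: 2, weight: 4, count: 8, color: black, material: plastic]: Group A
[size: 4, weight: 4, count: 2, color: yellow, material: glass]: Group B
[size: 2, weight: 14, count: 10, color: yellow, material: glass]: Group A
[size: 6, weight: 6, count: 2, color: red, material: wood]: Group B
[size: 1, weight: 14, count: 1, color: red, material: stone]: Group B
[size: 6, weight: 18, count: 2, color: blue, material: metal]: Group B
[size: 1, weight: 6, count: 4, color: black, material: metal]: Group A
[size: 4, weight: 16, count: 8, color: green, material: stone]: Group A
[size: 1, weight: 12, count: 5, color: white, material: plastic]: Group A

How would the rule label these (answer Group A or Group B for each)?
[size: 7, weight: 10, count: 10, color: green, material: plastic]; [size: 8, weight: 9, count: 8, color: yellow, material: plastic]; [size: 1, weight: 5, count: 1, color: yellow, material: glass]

Group A, Group A, Group B

One predicate separates the groups cleanly: count ≥ 4.
[size: 7, weight: 10, count: 10, color: green, material: plastic] — count = 10, hence Group A.
[size: 8, weight: 9, count: 8, color: yellow, material: plastic] — count = 8, hence Group A.
[size: 1, weight: 5, count: 1, color: yellow, material: glass] — count = 1, hence Group B.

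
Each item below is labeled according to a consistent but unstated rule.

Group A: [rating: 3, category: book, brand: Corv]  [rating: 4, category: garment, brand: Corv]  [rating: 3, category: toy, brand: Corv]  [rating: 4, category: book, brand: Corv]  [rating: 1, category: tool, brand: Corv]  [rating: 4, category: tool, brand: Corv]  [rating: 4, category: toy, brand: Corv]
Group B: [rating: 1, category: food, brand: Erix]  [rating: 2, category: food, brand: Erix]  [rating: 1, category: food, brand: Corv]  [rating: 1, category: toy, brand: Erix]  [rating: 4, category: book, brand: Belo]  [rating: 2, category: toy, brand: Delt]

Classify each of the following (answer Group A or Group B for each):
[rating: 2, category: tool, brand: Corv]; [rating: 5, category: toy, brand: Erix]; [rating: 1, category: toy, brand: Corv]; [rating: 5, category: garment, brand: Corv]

One predicate separates the groups cleanly: brand is Corv AND category is not food.

Group A, Group B, Group A, Group A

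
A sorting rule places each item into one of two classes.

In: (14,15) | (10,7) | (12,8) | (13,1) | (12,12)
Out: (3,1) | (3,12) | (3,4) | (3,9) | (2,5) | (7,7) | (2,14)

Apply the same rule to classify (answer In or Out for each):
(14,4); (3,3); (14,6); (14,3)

In, Out, In, In

Every 'In' example satisfies: first ≥ 8. None of the 'Out' examples do.
(14,4) — first 14, hence In.
(3,3) — first 3, hence Out.
(14,6) — first 14, hence In.
(14,3) — first 14, hence In.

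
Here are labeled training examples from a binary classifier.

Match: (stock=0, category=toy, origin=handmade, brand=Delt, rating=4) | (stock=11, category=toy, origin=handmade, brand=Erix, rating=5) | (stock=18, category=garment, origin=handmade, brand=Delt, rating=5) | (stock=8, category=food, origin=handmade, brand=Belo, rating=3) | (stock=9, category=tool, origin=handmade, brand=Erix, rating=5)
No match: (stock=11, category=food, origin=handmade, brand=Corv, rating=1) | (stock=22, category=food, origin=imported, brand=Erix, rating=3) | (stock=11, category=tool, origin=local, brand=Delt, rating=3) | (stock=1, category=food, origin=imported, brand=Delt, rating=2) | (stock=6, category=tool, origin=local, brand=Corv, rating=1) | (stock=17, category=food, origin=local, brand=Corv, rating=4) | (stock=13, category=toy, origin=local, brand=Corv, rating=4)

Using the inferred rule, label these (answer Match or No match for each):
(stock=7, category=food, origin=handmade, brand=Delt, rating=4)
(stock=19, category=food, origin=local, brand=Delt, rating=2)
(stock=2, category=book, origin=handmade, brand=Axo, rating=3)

The pattern is that an item is 'Match' exactly when: origin is handmade AND rating ≥ 2.
(stock=7, category=food, origin=handmade, brand=Delt, rating=4): Match (origin is handmade, rating = 4).
(stock=19, category=food, origin=local, brand=Delt, rating=2): No match (origin is local, rating = 2).
(stock=2, category=book, origin=handmade, brand=Axo, rating=3): Match (origin is handmade, rating = 3).

Match, No match, Match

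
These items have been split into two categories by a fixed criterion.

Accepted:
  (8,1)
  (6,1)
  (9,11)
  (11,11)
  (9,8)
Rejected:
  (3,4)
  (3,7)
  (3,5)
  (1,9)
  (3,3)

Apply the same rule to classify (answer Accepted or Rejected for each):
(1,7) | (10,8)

The rule appears to be: first ≥ 4.

Rejected, Accepted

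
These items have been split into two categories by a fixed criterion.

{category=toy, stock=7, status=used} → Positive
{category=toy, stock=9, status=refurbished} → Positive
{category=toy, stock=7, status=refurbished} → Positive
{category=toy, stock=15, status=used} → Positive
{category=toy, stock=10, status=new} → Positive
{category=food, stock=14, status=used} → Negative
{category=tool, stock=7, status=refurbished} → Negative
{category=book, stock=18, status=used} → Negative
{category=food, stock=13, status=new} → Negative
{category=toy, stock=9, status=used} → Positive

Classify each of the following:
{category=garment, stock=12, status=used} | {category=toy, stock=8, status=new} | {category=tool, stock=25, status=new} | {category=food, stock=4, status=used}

Negative, Positive, Negative, Negative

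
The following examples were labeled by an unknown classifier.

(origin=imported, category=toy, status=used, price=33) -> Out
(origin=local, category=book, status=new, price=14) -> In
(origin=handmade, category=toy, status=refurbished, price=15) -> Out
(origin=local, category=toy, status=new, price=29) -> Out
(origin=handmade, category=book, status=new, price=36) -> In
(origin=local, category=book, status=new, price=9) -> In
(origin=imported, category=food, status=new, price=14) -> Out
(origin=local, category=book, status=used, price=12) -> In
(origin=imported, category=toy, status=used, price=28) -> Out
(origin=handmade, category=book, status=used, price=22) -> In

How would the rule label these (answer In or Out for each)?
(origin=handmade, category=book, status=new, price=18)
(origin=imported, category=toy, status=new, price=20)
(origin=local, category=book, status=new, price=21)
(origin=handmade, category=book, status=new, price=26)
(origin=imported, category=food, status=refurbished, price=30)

The common property of the 'In' items is: category is book. No 'Out' item has it.

In, Out, In, In, Out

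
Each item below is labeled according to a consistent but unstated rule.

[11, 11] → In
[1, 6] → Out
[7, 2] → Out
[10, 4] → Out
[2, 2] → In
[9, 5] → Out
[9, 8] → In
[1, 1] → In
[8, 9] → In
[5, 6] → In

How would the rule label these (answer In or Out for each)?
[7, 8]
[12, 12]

In, In

A rule that fits every label: |first − second| ≤ 1 — true of each 'In' example, false of each 'Out' one.
In: [7, 8], since |7−8| = 1. In: [12, 12], since |12−12| = 0.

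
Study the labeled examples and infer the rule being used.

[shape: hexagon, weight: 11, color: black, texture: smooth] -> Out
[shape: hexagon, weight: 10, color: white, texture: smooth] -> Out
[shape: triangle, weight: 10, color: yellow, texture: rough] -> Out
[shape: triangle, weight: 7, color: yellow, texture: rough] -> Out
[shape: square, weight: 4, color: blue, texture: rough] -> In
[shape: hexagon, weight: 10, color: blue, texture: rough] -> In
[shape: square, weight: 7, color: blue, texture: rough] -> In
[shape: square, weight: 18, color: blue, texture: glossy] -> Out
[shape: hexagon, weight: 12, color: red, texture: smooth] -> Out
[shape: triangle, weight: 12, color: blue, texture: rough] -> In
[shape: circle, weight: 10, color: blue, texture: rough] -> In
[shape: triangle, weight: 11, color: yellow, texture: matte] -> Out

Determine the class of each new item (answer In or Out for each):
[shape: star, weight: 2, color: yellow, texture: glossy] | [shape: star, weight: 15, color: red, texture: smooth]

The pattern is that an item is 'In' exactly when: texture is rough AND color is blue.
[shape: star, weight: 2, color: yellow, texture: glossy]: Out (texture is glossy, color is yellow).
[shape: star, weight: 15, color: red, texture: smooth]: Out (texture is smooth, color is red).

Out, Out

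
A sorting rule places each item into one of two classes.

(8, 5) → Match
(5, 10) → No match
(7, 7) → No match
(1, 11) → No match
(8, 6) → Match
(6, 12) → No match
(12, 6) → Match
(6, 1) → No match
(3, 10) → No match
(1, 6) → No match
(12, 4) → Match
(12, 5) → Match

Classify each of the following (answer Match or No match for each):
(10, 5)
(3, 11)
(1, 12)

The pattern is that an item is 'Match' exactly when: first ≥ 8.
(10, 5) → first 10 → Match. (3, 11) → first 3 → No match. (1, 12) → first 1 → No match.

Match, No match, No match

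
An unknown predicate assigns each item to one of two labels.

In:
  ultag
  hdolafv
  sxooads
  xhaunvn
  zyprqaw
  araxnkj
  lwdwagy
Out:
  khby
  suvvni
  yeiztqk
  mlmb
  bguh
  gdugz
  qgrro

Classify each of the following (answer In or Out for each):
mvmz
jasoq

Out, In

Checking candidate rules against both groups, what survives is: contains 'a'.
mvmz: no 'a' — lacks this property, so Out.
jasoq: has 'a' — meets the rule, so In.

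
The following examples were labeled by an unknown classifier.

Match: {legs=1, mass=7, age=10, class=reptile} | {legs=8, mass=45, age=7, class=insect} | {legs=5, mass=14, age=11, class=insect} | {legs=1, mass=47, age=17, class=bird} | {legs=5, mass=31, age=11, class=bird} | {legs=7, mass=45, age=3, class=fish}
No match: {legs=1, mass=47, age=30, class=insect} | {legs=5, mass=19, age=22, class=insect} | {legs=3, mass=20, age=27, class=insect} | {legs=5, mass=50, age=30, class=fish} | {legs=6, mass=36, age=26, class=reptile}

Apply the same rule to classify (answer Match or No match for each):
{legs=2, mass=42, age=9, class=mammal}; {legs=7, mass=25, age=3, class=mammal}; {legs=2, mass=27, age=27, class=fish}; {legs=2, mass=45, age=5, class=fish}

Match, Match, No match, Match

The common property of the 'Match' items is: age ≤ 17. No 'No match' item has it.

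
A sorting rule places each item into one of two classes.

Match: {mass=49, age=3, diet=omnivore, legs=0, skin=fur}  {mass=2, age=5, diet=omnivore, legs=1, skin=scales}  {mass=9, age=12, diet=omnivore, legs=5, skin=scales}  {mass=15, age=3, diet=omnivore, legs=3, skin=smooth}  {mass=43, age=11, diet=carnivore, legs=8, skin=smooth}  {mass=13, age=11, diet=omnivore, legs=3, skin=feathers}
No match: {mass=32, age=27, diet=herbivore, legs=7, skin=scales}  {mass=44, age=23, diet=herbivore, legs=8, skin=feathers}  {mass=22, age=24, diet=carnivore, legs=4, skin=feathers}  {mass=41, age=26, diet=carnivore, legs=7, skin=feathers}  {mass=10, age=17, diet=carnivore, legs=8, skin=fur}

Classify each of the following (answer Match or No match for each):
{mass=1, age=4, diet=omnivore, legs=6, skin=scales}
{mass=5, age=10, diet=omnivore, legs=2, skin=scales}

The rule appears to be: age ≤ 12.

Match, Match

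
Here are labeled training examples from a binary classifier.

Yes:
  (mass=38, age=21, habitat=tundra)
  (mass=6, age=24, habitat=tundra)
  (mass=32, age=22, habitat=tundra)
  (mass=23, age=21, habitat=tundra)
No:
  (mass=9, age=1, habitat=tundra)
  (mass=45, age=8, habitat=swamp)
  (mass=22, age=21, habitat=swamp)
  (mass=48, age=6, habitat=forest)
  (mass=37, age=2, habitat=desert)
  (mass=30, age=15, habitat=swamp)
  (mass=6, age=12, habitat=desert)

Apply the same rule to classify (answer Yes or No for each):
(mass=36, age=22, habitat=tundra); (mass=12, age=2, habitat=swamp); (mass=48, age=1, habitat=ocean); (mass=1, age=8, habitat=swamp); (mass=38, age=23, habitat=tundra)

Yes, No, No, No, Yes

A rule that fits every label: habitat is tundra AND age ≥ 2 — true of each 'Yes' example, false of each 'No' one.
(mass=36, age=22, habitat=tundra): Yes (habitat is tundra, age = 22). (mass=12, age=2, habitat=swamp): No (habitat is swamp, age = 2). (mass=48, age=1, habitat=ocean): No (habitat is ocean, age = 1). (mass=1, age=8, habitat=swamp): No (habitat is swamp, age = 8). (mass=38, age=23, habitat=tundra): Yes (habitat is tundra, age = 23).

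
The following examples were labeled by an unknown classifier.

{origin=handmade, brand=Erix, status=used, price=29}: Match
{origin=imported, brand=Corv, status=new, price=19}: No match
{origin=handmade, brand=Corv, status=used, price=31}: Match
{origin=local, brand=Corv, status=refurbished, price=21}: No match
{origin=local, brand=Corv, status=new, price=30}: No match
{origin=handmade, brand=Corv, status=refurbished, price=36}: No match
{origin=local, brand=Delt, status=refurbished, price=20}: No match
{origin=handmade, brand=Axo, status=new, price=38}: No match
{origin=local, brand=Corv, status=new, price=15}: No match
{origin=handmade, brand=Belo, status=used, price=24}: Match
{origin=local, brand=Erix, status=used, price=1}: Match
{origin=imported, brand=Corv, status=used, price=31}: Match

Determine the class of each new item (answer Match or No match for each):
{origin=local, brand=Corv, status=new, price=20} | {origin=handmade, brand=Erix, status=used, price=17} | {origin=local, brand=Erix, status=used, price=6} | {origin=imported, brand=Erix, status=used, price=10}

No match, Match, Match, Match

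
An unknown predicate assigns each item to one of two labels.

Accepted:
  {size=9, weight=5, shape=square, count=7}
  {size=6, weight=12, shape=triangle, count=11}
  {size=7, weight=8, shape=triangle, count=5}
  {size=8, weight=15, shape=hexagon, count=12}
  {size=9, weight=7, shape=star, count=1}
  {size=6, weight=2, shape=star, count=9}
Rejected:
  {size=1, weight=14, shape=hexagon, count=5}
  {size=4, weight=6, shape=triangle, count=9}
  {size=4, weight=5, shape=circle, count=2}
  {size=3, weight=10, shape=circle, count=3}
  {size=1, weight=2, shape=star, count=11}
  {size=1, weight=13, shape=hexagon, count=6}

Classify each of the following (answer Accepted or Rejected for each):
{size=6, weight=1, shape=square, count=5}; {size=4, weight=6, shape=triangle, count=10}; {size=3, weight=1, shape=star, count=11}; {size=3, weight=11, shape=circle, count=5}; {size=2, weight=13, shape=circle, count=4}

Accepted, Rejected, Rejected, Rejected, Rejected

Every 'Accepted' example satisfies: size ≥ 6. None of the 'Rejected' examples do.
{size=6, weight=1, shape=square, count=5}: size = 6, matches → Accepted. {size=4, weight=6, shape=triangle, count=10}: size = 4, doesn't match → Rejected. {size=3, weight=1, shape=star, count=11}: size = 3, doesn't match → Rejected. {size=3, weight=11, shape=circle, count=5}: size = 3, doesn't match → Rejected. {size=2, weight=13, shape=circle, count=4}: size = 2, doesn't match → Rejected.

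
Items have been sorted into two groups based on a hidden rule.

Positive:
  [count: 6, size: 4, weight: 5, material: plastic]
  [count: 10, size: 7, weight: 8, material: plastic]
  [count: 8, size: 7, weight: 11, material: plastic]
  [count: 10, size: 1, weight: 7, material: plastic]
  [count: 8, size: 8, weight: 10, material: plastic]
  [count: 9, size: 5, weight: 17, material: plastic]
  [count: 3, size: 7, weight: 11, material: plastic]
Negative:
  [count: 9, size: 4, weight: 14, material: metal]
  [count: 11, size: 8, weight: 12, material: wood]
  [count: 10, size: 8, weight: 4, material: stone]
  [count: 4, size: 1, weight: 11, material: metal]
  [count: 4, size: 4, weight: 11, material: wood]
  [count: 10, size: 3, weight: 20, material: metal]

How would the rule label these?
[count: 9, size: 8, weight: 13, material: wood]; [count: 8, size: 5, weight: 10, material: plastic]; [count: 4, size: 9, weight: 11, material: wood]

The rule appears to be: material is plastic.
[count: 9, size: 8, weight: 13, material: wood]: material is wood — doesn't qualify, so Negative. [count: 8, size: 5, weight: 10, material: plastic]: material is plastic — fits, so Positive. [count: 4, size: 9, weight: 11, material: wood]: material is wood — doesn't qualify, so Negative.

Negative, Positive, Negative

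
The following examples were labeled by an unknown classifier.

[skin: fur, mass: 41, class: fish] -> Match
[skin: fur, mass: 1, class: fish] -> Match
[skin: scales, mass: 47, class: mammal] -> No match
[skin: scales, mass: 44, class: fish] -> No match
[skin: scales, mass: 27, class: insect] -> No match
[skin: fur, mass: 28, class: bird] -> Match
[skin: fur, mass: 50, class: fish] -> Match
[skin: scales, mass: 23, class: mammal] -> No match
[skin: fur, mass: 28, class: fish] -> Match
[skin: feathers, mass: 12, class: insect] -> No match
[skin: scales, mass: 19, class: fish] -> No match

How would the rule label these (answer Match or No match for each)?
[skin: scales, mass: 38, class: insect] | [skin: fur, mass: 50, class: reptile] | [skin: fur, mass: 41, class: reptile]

No match, Match, Match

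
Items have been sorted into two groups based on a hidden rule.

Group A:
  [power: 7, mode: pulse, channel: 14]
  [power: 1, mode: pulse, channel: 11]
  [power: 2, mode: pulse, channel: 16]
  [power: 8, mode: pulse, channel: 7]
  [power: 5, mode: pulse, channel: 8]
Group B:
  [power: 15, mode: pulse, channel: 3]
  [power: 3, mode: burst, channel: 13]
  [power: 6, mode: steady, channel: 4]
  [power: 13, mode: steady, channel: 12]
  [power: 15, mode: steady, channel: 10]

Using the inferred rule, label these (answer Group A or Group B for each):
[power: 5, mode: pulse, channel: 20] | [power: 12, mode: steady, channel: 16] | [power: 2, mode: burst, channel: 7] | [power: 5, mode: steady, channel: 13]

The simplest hypothesis consistent with all the labels is: mode is pulse AND power ≤ 8.

Group A, Group B, Group B, Group B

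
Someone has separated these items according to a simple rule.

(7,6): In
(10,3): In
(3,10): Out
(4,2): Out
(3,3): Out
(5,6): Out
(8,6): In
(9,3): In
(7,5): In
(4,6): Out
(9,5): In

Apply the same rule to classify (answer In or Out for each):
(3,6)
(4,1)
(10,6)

Out, Out, In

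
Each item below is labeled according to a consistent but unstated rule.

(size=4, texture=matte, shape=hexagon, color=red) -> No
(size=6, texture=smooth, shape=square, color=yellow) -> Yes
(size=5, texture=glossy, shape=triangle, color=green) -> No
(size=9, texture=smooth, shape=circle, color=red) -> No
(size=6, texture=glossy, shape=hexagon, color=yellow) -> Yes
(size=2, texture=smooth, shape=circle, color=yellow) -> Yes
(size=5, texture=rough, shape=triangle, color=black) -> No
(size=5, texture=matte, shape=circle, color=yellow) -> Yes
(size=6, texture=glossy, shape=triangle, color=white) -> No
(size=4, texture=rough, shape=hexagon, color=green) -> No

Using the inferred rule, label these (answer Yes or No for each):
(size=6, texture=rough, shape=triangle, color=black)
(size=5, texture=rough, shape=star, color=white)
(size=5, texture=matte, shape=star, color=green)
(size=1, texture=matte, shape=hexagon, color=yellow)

No, No, No, Yes

All 'Yes' examples share one property — color is yellow — and every 'No' example lacks it.
(size=6, texture=rough, shape=triangle, color=black): color is black, fails this test → No.
(size=5, texture=rough, shape=star, color=white): color is white, fails this test → No.
(size=5, texture=matte, shape=star, color=green): color is green, fails this test → No.
(size=1, texture=matte, shape=hexagon, color=yellow): color is yellow, satisfies this → Yes.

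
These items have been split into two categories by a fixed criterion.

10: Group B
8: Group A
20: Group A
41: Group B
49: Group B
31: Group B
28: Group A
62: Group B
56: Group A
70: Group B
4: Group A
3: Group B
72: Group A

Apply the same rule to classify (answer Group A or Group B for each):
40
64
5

One predicate separates the groups cleanly: multiple of 4.
40: 40 = 4·10, checks out → Group A. 64: 64 = 4·16, checks out → Group A. 5: 5 = 4·1 + 1, fails this test → Group B.

Group A, Group A, Group B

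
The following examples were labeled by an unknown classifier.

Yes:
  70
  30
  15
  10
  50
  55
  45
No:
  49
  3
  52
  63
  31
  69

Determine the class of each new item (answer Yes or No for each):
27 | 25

'Yes' ⟺ multiple of 5.
27: 27 = 5·5 + 2, fails the rule → No. 25: 25 = 5·5, passes → Yes.

No, Yes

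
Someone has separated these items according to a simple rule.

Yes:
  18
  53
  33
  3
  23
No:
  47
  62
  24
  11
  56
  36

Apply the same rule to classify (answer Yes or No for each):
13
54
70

Yes, No, No

A rule that fits every label: ≡ 3 (mod 5) — true of each 'Yes' example, false of each 'No' one.
13 → 13 mod 5 = 3 → Yes. 54 → 54 mod 5 = 4 → No. 70 → 70 mod 5 = 0 → No.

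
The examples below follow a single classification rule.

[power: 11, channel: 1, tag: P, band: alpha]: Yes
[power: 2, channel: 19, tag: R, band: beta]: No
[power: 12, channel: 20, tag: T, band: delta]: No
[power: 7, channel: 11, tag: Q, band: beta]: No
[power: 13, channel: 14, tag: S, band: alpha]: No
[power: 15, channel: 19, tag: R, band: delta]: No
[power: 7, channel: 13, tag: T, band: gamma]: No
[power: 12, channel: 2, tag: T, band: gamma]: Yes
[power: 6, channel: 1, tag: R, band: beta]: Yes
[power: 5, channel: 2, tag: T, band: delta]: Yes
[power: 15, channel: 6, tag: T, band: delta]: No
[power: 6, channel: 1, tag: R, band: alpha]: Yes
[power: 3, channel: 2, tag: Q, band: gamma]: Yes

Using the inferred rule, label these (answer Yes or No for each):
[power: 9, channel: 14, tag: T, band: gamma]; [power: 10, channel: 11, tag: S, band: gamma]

No, No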